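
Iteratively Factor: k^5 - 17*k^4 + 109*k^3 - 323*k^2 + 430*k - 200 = (k - 5)*(k^4 - 12*k^3 + 49*k^2 - 78*k + 40) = (k - 5)*(k - 1)*(k^3 - 11*k^2 + 38*k - 40) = (k - 5)*(k - 4)*(k - 1)*(k^2 - 7*k + 10) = (k - 5)^2*(k - 4)*(k - 1)*(k - 2)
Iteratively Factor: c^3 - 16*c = (c)*(c^2 - 16) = c*(c + 4)*(c - 4)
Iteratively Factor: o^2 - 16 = (o - 4)*(o + 4)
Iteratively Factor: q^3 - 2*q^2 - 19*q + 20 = (q - 1)*(q^2 - q - 20) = (q - 5)*(q - 1)*(q + 4)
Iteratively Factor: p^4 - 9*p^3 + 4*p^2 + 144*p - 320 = (p - 4)*(p^3 - 5*p^2 - 16*p + 80) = (p - 5)*(p - 4)*(p^2 - 16) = (p - 5)*(p - 4)*(p + 4)*(p - 4)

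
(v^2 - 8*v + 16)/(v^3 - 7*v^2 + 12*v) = (v - 4)/(v*(v - 3))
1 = 1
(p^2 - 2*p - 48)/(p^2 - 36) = (p - 8)/(p - 6)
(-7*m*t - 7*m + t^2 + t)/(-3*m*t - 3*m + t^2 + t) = (-7*m + t)/(-3*m + t)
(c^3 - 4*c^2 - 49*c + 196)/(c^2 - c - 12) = (c^2 - 49)/(c + 3)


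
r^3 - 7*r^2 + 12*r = r*(r - 4)*(r - 3)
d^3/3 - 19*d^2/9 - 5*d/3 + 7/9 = (d/3 + 1/3)*(d - 7)*(d - 1/3)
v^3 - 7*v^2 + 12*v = v*(v - 4)*(v - 3)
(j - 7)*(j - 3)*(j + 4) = j^3 - 6*j^2 - 19*j + 84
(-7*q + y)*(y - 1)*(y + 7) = -7*q*y^2 - 42*q*y + 49*q + y^3 + 6*y^2 - 7*y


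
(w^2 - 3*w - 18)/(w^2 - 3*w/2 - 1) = 2*(-w^2 + 3*w + 18)/(-2*w^2 + 3*w + 2)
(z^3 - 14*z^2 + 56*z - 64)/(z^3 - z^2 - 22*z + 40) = (z - 8)/(z + 5)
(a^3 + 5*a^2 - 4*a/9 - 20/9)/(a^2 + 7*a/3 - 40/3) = (9*a^2 - 4)/(3*(3*a - 8))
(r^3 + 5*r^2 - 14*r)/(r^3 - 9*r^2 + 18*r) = (r^2 + 5*r - 14)/(r^2 - 9*r + 18)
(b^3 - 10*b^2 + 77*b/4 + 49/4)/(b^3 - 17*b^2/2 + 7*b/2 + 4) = (2*b^2 - 21*b + 49)/(2*(b^2 - 9*b + 8))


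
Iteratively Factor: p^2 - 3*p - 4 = (p + 1)*(p - 4)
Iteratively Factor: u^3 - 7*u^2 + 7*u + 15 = (u - 5)*(u^2 - 2*u - 3) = (u - 5)*(u - 3)*(u + 1)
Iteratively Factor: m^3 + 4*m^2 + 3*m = (m)*(m^2 + 4*m + 3) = m*(m + 3)*(m + 1)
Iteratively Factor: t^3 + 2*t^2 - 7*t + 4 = (t - 1)*(t^2 + 3*t - 4) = (t - 1)*(t + 4)*(t - 1)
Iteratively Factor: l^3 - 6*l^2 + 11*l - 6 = (l - 2)*(l^2 - 4*l + 3) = (l - 2)*(l - 1)*(l - 3)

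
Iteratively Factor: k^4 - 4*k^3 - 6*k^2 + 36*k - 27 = (k - 1)*(k^3 - 3*k^2 - 9*k + 27) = (k - 1)*(k + 3)*(k^2 - 6*k + 9) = (k - 3)*(k - 1)*(k + 3)*(k - 3)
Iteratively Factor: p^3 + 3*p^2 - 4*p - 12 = (p - 2)*(p^2 + 5*p + 6) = (p - 2)*(p + 2)*(p + 3)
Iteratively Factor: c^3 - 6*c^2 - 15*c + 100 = (c + 4)*(c^2 - 10*c + 25) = (c - 5)*(c + 4)*(c - 5)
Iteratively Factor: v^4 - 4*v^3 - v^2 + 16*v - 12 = (v - 2)*(v^3 - 2*v^2 - 5*v + 6) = (v - 3)*(v - 2)*(v^2 + v - 2) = (v - 3)*(v - 2)*(v + 2)*(v - 1)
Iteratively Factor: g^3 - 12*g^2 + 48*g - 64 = (g - 4)*(g^2 - 8*g + 16) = (g - 4)^2*(g - 4)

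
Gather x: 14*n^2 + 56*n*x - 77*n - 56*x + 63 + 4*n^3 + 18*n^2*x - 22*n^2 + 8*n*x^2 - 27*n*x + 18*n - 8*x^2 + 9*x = 4*n^3 - 8*n^2 - 59*n + x^2*(8*n - 8) + x*(18*n^2 + 29*n - 47) + 63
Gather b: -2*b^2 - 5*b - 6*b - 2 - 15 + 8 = -2*b^2 - 11*b - 9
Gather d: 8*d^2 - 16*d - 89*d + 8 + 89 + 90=8*d^2 - 105*d + 187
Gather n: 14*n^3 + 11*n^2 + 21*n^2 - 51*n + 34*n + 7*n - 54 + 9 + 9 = 14*n^3 + 32*n^2 - 10*n - 36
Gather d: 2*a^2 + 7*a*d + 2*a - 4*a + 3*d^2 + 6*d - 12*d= 2*a^2 - 2*a + 3*d^2 + d*(7*a - 6)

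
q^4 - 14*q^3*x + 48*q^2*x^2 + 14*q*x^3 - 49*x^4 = (q - 7*x)^2*(q - x)*(q + x)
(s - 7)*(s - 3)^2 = s^3 - 13*s^2 + 51*s - 63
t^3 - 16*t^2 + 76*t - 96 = (t - 8)*(t - 6)*(t - 2)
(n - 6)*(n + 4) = n^2 - 2*n - 24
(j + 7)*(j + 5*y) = j^2 + 5*j*y + 7*j + 35*y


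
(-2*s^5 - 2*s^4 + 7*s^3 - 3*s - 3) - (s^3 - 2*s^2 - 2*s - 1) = -2*s^5 - 2*s^4 + 6*s^3 + 2*s^2 - s - 2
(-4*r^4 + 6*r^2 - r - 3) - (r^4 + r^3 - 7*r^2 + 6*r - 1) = -5*r^4 - r^3 + 13*r^2 - 7*r - 2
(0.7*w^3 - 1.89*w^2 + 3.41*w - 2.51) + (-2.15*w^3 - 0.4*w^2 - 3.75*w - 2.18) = -1.45*w^3 - 2.29*w^2 - 0.34*w - 4.69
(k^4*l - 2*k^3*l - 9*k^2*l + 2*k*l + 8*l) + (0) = k^4*l - 2*k^3*l - 9*k^2*l + 2*k*l + 8*l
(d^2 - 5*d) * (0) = 0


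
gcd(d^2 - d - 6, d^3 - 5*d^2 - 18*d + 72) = d - 3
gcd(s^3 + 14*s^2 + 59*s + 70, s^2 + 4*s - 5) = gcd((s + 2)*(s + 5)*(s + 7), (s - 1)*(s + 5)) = s + 5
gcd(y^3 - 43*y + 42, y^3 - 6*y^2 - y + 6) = y^2 - 7*y + 6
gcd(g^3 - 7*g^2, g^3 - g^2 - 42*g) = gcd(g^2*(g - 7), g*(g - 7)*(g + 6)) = g^2 - 7*g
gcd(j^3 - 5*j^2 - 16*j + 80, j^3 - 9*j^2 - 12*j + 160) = j^2 - j - 20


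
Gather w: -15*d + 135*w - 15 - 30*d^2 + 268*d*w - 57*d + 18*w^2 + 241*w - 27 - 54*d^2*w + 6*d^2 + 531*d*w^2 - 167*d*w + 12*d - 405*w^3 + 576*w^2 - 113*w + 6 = -24*d^2 - 60*d - 405*w^3 + w^2*(531*d + 594) + w*(-54*d^2 + 101*d + 263) - 36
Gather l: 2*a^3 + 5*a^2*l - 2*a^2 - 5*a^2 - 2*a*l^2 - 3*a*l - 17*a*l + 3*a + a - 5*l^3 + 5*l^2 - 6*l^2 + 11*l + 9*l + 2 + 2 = 2*a^3 - 7*a^2 + 4*a - 5*l^3 + l^2*(-2*a - 1) + l*(5*a^2 - 20*a + 20) + 4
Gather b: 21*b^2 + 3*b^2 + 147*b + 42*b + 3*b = 24*b^2 + 192*b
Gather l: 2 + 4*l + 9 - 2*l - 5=2*l + 6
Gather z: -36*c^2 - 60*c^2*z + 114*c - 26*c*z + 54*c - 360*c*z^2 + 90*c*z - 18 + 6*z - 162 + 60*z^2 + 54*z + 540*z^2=-36*c^2 + 168*c + z^2*(600 - 360*c) + z*(-60*c^2 + 64*c + 60) - 180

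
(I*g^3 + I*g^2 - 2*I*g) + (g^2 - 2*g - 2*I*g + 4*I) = I*g^3 + g^2 + I*g^2 - 2*g - 4*I*g + 4*I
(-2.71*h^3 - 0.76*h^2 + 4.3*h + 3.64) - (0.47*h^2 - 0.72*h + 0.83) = -2.71*h^3 - 1.23*h^2 + 5.02*h + 2.81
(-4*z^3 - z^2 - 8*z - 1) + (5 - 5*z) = -4*z^3 - z^2 - 13*z + 4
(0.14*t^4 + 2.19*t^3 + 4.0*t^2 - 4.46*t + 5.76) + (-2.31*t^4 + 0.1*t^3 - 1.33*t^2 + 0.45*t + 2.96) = -2.17*t^4 + 2.29*t^3 + 2.67*t^2 - 4.01*t + 8.72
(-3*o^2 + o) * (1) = -3*o^2 + o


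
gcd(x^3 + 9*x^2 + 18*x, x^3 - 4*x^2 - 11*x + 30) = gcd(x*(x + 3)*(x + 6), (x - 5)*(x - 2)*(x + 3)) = x + 3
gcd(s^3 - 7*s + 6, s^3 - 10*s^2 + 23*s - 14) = s^2 - 3*s + 2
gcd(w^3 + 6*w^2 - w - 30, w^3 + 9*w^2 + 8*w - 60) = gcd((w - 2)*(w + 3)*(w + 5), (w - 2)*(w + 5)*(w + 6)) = w^2 + 3*w - 10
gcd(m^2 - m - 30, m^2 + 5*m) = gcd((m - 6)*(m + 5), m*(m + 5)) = m + 5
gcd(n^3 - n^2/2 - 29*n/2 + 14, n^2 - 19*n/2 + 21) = n - 7/2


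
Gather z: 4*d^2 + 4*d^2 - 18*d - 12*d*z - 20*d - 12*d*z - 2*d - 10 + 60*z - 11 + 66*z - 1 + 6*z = 8*d^2 - 40*d + z*(132 - 24*d) - 22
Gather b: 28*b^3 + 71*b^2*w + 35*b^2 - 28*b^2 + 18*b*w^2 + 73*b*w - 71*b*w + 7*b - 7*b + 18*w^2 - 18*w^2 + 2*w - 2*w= 28*b^3 + b^2*(71*w + 7) + b*(18*w^2 + 2*w)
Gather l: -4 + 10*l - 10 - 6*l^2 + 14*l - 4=-6*l^2 + 24*l - 18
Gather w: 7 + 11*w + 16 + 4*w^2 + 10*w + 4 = 4*w^2 + 21*w + 27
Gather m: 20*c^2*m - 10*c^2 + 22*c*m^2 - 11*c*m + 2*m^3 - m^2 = -10*c^2 + 2*m^3 + m^2*(22*c - 1) + m*(20*c^2 - 11*c)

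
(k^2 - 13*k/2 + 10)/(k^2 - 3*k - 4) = (k - 5/2)/(k + 1)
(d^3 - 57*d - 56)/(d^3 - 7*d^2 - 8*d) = (d + 7)/d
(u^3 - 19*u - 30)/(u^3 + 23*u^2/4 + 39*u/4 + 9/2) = 4*(u - 5)/(4*u + 3)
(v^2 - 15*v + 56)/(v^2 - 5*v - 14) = (v - 8)/(v + 2)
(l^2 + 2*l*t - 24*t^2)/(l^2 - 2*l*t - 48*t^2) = (-l + 4*t)/(-l + 8*t)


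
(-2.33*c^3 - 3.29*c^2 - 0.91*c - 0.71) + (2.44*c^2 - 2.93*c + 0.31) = -2.33*c^3 - 0.85*c^2 - 3.84*c - 0.4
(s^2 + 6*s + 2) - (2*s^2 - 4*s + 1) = -s^2 + 10*s + 1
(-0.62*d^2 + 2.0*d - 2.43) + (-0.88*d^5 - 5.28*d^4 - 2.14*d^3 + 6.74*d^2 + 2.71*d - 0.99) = -0.88*d^5 - 5.28*d^4 - 2.14*d^3 + 6.12*d^2 + 4.71*d - 3.42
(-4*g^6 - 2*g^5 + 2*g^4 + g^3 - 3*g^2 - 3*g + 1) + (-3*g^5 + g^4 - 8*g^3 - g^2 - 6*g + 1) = -4*g^6 - 5*g^5 + 3*g^4 - 7*g^3 - 4*g^2 - 9*g + 2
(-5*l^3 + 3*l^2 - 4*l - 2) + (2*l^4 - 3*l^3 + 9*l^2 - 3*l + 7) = 2*l^4 - 8*l^3 + 12*l^2 - 7*l + 5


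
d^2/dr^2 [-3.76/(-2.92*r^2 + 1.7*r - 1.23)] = (-64.118528*r^2 + 37.32928*r + 3.76*(5.84*r - 1.7)*(11.68*r - 3.4) - 27.008832)/(2.92*r^2 - 1.7*r + 1.23)^3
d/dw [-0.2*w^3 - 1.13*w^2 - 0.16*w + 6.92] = -0.6*w^2 - 2.26*w - 0.16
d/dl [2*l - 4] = 2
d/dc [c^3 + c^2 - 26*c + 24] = 3*c^2 + 2*c - 26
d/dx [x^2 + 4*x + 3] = 2*x + 4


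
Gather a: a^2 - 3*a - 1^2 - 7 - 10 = a^2 - 3*a - 18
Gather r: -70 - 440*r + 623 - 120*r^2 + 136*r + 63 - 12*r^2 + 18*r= -132*r^2 - 286*r + 616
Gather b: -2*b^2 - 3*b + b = -2*b^2 - 2*b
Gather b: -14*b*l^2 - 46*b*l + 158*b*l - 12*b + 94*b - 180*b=b*(-14*l^2 + 112*l - 98)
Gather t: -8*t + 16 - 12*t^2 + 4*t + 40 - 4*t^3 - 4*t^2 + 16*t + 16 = -4*t^3 - 16*t^2 + 12*t + 72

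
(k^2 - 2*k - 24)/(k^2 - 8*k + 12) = (k + 4)/(k - 2)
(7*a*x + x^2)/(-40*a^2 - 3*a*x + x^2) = x*(7*a + x)/(-40*a^2 - 3*a*x + x^2)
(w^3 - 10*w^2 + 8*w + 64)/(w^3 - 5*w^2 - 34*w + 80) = (w^2 - 2*w - 8)/(w^2 + 3*w - 10)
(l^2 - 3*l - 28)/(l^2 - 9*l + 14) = (l + 4)/(l - 2)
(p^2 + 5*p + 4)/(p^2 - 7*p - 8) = (p + 4)/(p - 8)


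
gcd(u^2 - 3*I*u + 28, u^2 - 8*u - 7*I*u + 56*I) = u - 7*I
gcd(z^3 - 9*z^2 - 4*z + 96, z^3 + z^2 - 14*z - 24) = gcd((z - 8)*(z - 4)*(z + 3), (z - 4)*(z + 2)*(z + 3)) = z^2 - z - 12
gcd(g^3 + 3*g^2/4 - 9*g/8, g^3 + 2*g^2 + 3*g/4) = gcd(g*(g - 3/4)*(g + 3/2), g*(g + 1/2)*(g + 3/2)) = g^2 + 3*g/2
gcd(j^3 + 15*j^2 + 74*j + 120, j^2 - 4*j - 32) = j + 4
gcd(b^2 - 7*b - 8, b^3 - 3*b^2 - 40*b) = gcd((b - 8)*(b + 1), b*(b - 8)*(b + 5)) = b - 8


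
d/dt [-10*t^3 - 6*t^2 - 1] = 6*t*(-5*t - 2)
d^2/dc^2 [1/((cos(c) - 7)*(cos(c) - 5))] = (-4*sin(c)^4 + 6*sin(c)^2 - 465*cos(c) + 9*cos(3*c) + 216)/((cos(c) - 7)^3*(cos(c) - 5)^3)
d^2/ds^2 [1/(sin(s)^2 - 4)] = 2*(-2*sin(s)^4 - 5*sin(s)^2 + 4)/(sin(s)^2 - 4)^3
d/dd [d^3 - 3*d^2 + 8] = 3*d*(d - 2)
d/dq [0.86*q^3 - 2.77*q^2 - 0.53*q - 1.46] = 2.58*q^2 - 5.54*q - 0.53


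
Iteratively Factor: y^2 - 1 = (y - 1)*(y + 1)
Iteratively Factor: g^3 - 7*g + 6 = (g - 2)*(g^2 + 2*g - 3) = (g - 2)*(g - 1)*(g + 3)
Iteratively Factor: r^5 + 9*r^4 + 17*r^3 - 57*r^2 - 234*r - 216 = (r + 2)*(r^4 + 7*r^3 + 3*r^2 - 63*r - 108) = (r - 3)*(r + 2)*(r^3 + 10*r^2 + 33*r + 36) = (r - 3)*(r + 2)*(r + 4)*(r^2 + 6*r + 9) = (r - 3)*(r + 2)*(r + 3)*(r + 4)*(r + 3)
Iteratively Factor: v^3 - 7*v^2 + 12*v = (v - 3)*(v^2 - 4*v) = v*(v - 3)*(v - 4)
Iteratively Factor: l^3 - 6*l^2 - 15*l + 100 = (l - 5)*(l^2 - l - 20) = (l - 5)*(l + 4)*(l - 5)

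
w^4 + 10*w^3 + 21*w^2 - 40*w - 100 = (w - 2)*(w + 2)*(w + 5)^2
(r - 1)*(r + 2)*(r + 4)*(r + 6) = r^4 + 11*r^3 + 32*r^2 + 4*r - 48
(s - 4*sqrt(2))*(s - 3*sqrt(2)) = s^2 - 7*sqrt(2)*s + 24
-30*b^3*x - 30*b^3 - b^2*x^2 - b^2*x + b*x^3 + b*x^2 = (-6*b + x)*(5*b + x)*(b*x + b)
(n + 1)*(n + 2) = n^2 + 3*n + 2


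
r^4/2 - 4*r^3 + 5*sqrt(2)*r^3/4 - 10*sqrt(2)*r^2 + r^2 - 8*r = r*(r/2 + sqrt(2))*(r - 8)*(r + sqrt(2)/2)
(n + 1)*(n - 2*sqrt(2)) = n^2 - 2*sqrt(2)*n + n - 2*sqrt(2)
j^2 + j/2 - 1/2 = (j - 1/2)*(j + 1)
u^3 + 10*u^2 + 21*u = u*(u + 3)*(u + 7)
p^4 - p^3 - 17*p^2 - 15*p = p*(p - 5)*(p + 1)*(p + 3)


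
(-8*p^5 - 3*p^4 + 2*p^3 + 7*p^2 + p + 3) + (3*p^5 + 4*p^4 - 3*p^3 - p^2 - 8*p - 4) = -5*p^5 + p^4 - p^3 + 6*p^2 - 7*p - 1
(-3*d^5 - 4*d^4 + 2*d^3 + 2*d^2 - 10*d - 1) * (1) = -3*d^5 - 4*d^4 + 2*d^3 + 2*d^2 - 10*d - 1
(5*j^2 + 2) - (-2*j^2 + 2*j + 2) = 7*j^2 - 2*j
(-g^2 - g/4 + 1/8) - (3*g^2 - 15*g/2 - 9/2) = -4*g^2 + 29*g/4 + 37/8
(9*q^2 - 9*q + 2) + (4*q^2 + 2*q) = 13*q^2 - 7*q + 2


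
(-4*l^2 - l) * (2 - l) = 4*l^3 - 7*l^2 - 2*l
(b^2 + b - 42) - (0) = b^2 + b - 42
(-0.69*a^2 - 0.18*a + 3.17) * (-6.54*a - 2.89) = 4.5126*a^3 + 3.1713*a^2 - 20.2116*a - 9.1613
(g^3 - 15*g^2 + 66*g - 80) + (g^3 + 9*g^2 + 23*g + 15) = 2*g^3 - 6*g^2 + 89*g - 65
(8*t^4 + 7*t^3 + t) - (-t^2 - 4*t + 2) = 8*t^4 + 7*t^3 + t^2 + 5*t - 2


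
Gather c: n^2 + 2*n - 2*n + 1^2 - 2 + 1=n^2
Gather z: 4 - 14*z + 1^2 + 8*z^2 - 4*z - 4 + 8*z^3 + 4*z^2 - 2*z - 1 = 8*z^3 + 12*z^2 - 20*z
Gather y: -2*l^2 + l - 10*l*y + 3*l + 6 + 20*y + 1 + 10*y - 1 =-2*l^2 + 4*l + y*(30 - 10*l) + 6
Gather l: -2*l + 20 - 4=16 - 2*l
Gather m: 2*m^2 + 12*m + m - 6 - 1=2*m^2 + 13*m - 7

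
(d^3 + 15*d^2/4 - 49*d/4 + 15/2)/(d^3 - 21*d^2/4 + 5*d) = (d^2 + 5*d - 6)/(d*(d - 4))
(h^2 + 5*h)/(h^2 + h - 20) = h/(h - 4)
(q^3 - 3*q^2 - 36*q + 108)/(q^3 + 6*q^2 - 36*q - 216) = (q - 3)/(q + 6)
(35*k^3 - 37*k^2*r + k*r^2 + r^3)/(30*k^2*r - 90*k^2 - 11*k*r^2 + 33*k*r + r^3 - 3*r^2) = (-7*k^2 + 6*k*r + r^2)/(-6*k*r + 18*k + r^2 - 3*r)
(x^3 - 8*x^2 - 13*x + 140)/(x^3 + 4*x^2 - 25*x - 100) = (x - 7)/(x + 5)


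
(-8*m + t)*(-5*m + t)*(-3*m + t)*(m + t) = -120*m^4 - 41*m^3*t + 63*m^2*t^2 - 15*m*t^3 + t^4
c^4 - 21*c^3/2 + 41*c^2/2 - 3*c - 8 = (c - 8)*(c - 2)*(c - 1)*(c + 1/2)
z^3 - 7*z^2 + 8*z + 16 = (z - 4)^2*(z + 1)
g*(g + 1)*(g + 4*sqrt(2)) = g^3 + g^2 + 4*sqrt(2)*g^2 + 4*sqrt(2)*g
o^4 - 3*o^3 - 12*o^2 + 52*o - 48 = (o - 3)*(o - 2)^2*(o + 4)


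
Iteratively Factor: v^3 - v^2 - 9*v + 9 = (v + 3)*(v^2 - 4*v + 3) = (v - 1)*(v + 3)*(v - 3)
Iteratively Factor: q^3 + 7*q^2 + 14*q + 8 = (q + 4)*(q^2 + 3*q + 2) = (q + 1)*(q + 4)*(q + 2)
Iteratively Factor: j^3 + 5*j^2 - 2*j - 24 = (j + 3)*(j^2 + 2*j - 8) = (j + 3)*(j + 4)*(j - 2)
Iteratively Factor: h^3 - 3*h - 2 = (h - 2)*(h^2 + 2*h + 1) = (h - 2)*(h + 1)*(h + 1)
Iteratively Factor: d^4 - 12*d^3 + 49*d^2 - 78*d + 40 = (d - 5)*(d^3 - 7*d^2 + 14*d - 8) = (d - 5)*(d - 4)*(d^2 - 3*d + 2) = (d - 5)*(d - 4)*(d - 1)*(d - 2)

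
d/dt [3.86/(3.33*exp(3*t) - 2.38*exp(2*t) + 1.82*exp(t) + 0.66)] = (-38.5614*exp(2*t) + 18.3736*exp(t) - 7.0252)*exp(t)/(3.33*exp(3*t) - 2.38*exp(2*t) + 1.82*exp(t) + 0.66)^2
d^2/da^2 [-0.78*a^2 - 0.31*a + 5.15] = -1.56000000000000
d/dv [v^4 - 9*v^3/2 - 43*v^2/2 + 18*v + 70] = 4*v^3 - 27*v^2/2 - 43*v + 18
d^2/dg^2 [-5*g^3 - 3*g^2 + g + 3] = -30*g - 6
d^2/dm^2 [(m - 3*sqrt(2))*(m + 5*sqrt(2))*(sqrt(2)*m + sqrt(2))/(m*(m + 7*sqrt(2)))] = 20*(-m^3 + 4*sqrt(2)*m^3 - 9*sqrt(2)*m^2 - 126*m - 294*sqrt(2))/(m^3*(m^3 + 21*sqrt(2)*m^2 + 294*m + 686*sqrt(2)))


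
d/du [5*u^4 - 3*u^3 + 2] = u^2*(20*u - 9)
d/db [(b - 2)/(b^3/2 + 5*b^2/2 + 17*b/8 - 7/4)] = 32*(-2*b^3 + b^2 + 20*b + 5)/(16*b^6 + 160*b^5 + 536*b^4 + 568*b^3 - 271*b^2 - 476*b + 196)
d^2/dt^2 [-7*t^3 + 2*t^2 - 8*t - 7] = 4 - 42*t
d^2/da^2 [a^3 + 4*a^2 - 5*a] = 6*a + 8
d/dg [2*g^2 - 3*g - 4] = 4*g - 3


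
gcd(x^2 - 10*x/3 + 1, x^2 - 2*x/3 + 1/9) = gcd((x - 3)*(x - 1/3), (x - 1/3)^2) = x - 1/3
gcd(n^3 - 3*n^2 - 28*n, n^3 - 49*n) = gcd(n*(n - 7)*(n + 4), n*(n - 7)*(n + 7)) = n^2 - 7*n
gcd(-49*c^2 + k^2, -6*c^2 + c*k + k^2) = 1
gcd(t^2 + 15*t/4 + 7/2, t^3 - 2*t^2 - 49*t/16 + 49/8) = t + 7/4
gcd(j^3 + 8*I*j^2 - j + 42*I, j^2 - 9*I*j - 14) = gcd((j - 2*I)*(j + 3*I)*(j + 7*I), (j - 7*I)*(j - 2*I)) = j - 2*I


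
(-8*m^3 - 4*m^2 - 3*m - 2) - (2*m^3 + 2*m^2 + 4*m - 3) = -10*m^3 - 6*m^2 - 7*m + 1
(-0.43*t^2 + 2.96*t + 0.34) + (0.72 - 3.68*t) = -0.43*t^2 - 0.72*t + 1.06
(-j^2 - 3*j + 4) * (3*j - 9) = -3*j^3 + 39*j - 36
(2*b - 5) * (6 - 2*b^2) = -4*b^3 + 10*b^2 + 12*b - 30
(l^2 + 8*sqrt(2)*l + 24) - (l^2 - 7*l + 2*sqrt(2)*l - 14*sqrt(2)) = 7*l + 6*sqrt(2)*l + 14*sqrt(2) + 24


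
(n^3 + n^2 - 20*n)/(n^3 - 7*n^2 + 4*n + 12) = n*(n^2 + n - 20)/(n^3 - 7*n^2 + 4*n + 12)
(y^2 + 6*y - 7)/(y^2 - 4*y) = (y^2 + 6*y - 7)/(y*(y - 4))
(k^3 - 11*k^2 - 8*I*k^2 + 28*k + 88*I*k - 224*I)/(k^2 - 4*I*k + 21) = (k^3 + k^2*(-11 - 8*I) + k*(28 + 88*I) - 224*I)/(k^2 - 4*I*k + 21)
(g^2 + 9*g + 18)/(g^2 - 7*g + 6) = (g^2 + 9*g + 18)/(g^2 - 7*g + 6)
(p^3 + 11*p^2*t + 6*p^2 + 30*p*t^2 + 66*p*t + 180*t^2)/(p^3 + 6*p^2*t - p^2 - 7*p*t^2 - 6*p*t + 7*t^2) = (p^3 + 11*p^2*t + 6*p^2 + 30*p*t^2 + 66*p*t + 180*t^2)/(p^3 + 6*p^2*t - p^2 - 7*p*t^2 - 6*p*t + 7*t^2)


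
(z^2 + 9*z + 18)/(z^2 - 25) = (z^2 + 9*z + 18)/(z^2 - 25)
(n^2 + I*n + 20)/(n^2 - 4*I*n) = (n + 5*I)/n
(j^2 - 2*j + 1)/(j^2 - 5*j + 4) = (j - 1)/(j - 4)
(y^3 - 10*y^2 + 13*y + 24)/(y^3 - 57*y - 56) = (y - 3)/(y + 7)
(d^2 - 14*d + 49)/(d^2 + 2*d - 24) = (d^2 - 14*d + 49)/(d^2 + 2*d - 24)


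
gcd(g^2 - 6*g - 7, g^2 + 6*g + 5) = g + 1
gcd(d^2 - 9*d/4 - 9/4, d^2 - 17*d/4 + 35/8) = 1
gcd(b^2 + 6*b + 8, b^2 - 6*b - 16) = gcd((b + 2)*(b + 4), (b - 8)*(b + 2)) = b + 2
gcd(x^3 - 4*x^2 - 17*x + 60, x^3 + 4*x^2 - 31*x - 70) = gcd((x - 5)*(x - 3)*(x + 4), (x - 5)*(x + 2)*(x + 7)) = x - 5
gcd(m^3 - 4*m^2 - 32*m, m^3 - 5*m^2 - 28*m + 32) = m^2 - 4*m - 32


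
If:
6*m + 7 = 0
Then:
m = -7/6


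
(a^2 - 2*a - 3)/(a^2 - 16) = (a^2 - 2*a - 3)/(a^2 - 16)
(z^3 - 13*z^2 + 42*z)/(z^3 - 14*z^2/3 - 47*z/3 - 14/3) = 3*z*(z - 6)/(3*z^2 + 7*z + 2)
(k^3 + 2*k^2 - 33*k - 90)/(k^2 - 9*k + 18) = (k^2 + 8*k + 15)/(k - 3)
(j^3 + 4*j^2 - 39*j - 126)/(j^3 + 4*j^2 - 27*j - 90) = (j^2 + j - 42)/(j^2 + j - 30)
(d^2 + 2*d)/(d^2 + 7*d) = (d + 2)/(d + 7)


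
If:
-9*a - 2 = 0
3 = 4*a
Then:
No Solution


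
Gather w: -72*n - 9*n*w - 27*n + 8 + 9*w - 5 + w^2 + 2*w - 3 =-99*n + w^2 + w*(11 - 9*n)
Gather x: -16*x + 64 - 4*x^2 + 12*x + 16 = -4*x^2 - 4*x + 80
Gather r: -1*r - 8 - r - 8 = -2*r - 16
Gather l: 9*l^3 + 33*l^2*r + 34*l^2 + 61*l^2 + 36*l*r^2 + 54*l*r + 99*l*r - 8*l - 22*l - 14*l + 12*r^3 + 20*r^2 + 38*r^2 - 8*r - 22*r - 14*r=9*l^3 + l^2*(33*r + 95) + l*(36*r^2 + 153*r - 44) + 12*r^3 + 58*r^2 - 44*r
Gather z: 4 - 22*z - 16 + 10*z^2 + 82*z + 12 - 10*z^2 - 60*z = 0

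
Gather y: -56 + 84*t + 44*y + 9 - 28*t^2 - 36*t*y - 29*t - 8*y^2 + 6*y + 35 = -28*t^2 + 55*t - 8*y^2 + y*(50 - 36*t) - 12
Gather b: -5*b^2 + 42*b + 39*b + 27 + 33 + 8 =-5*b^2 + 81*b + 68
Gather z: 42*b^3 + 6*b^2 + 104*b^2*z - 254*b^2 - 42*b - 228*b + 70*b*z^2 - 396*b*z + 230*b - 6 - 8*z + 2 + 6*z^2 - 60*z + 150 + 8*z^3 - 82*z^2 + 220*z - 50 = 42*b^3 - 248*b^2 - 40*b + 8*z^3 + z^2*(70*b - 76) + z*(104*b^2 - 396*b + 152) + 96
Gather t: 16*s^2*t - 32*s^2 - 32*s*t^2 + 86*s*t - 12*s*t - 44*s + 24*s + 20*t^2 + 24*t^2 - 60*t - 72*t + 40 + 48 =-32*s^2 - 20*s + t^2*(44 - 32*s) + t*(16*s^2 + 74*s - 132) + 88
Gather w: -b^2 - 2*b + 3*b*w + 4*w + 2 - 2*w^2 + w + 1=-b^2 - 2*b - 2*w^2 + w*(3*b + 5) + 3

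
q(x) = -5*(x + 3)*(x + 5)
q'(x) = -10*x - 40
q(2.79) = -225.52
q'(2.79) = -67.90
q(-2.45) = -7.01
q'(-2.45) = -15.50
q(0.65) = -103.11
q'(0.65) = -46.50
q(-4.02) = 5.00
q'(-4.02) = 0.20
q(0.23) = -84.46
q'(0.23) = -42.30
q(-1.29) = -31.72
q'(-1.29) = -27.10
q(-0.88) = -43.67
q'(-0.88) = -31.20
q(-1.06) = -38.22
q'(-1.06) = -29.40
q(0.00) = -75.00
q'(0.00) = -40.00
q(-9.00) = -120.00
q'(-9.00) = 50.00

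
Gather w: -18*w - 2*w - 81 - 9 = -20*w - 90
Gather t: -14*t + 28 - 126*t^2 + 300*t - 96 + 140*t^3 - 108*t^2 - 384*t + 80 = 140*t^3 - 234*t^2 - 98*t + 12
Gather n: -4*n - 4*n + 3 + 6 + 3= 12 - 8*n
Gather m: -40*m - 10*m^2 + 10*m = -10*m^2 - 30*m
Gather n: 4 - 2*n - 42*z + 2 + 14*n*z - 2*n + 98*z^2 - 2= n*(14*z - 4) + 98*z^2 - 42*z + 4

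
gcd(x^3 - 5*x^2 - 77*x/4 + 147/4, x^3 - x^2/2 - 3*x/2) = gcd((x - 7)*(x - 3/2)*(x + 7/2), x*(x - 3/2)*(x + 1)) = x - 3/2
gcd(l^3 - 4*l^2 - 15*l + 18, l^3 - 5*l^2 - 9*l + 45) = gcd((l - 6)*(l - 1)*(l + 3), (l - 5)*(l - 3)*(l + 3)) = l + 3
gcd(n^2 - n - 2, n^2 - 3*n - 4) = n + 1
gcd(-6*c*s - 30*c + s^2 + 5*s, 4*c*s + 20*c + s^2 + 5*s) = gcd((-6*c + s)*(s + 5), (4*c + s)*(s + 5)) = s + 5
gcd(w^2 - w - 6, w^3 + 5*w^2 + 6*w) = w + 2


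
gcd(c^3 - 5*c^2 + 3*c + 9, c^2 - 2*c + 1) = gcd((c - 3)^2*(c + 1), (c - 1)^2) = 1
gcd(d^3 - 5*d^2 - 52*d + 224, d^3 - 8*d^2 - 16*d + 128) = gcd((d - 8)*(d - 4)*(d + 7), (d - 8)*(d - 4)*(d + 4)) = d^2 - 12*d + 32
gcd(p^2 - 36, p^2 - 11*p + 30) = p - 6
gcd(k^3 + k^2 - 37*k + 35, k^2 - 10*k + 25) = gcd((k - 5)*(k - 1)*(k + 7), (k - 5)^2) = k - 5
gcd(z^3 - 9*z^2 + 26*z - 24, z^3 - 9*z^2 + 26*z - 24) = z^3 - 9*z^2 + 26*z - 24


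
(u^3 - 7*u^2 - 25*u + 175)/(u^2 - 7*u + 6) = (u^3 - 7*u^2 - 25*u + 175)/(u^2 - 7*u + 6)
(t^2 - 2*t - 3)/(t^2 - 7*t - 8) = (t - 3)/(t - 8)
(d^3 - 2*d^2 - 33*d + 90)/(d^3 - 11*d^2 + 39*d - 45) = (d + 6)/(d - 3)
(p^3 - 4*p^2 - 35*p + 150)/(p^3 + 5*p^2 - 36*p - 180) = (p^2 - 10*p + 25)/(p^2 - p - 30)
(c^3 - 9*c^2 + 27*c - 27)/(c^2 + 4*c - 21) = (c^2 - 6*c + 9)/(c + 7)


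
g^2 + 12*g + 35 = (g + 5)*(g + 7)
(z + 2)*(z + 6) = z^2 + 8*z + 12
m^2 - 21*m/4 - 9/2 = (m - 6)*(m + 3/4)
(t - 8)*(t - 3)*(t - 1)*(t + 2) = t^4 - 10*t^3 + 11*t^2 + 46*t - 48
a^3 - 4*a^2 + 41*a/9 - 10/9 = (a - 2)*(a - 5/3)*(a - 1/3)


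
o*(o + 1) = o^2 + o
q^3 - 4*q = q*(q - 2)*(q + 2)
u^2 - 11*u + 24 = (u - 8)*(u - 3)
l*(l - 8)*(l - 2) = l^3 - 10*l^2 + 16*l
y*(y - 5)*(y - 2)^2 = y^4 - 9*y^3 + 24*y^2 - 20*y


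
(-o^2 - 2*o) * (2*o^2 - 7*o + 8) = -2*o^4 + 3*o^3 + 6*o^2 - 16*o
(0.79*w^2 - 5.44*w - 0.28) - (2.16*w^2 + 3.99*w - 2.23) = -1.37*w^2 - 9.43*w + 1.95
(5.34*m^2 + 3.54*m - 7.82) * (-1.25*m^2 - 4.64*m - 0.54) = -6.675*m^4 - 29.2026*m^3 - 9.5342*m^2 + 34.3732*m + 4.2228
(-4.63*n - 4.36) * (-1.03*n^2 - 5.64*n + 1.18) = 4.7689*n^3 + 30.604*n^2 + 19.127*n - 5.1448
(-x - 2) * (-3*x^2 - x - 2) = 3*x^3 + 7*x^2 + 4*x + 4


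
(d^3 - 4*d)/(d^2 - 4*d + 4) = d*(d + 2)/(d - 2)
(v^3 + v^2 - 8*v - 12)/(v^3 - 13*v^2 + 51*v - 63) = (v^2 + 4*v + 4)/(v^2 - 10*v + 21)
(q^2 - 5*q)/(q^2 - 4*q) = (q - 5)/(q - 4)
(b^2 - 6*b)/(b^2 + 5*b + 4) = b*(b - 6)/(b^2 + 5*b + 4)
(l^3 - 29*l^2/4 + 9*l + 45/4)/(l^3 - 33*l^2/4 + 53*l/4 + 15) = (l - 3)/(l - 4)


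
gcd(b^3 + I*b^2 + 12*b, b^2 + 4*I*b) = b^2 + 4*I*b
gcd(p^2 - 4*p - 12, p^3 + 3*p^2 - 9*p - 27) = 1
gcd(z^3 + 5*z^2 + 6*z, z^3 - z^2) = z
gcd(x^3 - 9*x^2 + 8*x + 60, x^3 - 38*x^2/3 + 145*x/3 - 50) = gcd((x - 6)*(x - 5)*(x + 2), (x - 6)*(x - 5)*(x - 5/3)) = x^2 - 11*x + 30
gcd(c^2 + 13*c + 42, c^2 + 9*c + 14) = c + 7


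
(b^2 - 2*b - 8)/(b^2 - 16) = (b + 2)/(b + 4)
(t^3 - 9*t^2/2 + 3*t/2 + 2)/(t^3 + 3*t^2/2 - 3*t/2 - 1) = (t - 4)/(t + 2)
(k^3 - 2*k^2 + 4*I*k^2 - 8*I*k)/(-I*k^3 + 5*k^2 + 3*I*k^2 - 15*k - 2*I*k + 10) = k*(I*k - 4)/(k^2 + k*(-1 + 5*I) - 5*I)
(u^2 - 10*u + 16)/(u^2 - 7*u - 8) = (u - 2)/(u + 1)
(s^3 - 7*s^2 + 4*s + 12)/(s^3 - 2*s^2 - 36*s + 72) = (s + 1)/(s + 6)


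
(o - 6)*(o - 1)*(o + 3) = o^3 - 4*o^2 - 15*o + 18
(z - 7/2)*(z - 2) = z^2 - 11*z/2 + 7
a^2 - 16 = (a - 4)*(a + 4)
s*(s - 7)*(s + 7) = s^3 - 49*s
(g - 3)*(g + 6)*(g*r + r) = g^3*r + 4*g^2*r - 15*g*r - 18*r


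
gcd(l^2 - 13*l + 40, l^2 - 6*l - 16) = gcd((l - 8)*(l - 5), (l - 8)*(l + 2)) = l - 8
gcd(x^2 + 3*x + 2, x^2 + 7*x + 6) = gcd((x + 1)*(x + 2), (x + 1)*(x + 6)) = x + 1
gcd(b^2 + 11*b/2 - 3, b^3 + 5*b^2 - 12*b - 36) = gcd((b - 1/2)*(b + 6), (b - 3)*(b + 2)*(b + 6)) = b + 6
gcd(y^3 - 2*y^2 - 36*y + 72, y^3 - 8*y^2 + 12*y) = y^2 - 8*y + 12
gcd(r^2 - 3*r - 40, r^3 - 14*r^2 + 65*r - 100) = 1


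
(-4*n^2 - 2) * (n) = -4*n^3 - 2*n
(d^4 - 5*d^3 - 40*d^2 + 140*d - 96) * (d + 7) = d^5 + 2*d^4 - 75*d^3 - 140*d^2 + 884*d - 672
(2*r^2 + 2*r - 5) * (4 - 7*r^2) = -14*r^4 - 14*r^3 + 43*r^2 + 8*r - 20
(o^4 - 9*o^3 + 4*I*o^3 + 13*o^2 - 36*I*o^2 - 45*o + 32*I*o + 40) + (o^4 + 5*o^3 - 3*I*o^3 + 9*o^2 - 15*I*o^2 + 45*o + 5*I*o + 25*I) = 2*o^4 - 4*o^3 + I*o^3 + 22*o^2 - 51*I*o^2 + 37*I*o + 40 + 25*I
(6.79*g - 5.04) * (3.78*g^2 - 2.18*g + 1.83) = 25.6662*g^3 - 33.8534*g^2 + 23.4129*g - 9.2232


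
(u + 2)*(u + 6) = u^2 + 8*u + 12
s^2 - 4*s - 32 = (s - 8)*(s + 4)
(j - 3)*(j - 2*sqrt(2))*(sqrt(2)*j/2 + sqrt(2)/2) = sqrt(2)*j^3/2 - 2*j^2 - sqrt(2)*j^2 - 3*sqrt(2)*j/2 + 4*j + 6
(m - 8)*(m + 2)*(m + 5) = m^3 - m^2 - 46*m - 80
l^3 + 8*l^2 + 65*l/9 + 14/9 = (l + 1/3)*(l + 2/3)*(l + 7)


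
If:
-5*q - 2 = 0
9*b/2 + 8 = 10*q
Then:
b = -8/3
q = -2/5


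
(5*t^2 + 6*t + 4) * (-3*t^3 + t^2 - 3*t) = -15*t^5 - 13*t^4 - 21*t^3 - 14*t^2 - 12*t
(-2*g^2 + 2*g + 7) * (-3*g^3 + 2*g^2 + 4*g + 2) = 6*g^5 - 10*g^4 - 25*g^3 + 18*g^2 + 32*g + 14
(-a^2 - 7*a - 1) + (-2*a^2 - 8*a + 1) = -3*a^2 - 15*a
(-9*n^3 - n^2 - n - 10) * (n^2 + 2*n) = -9*n^5 - 19*n^4 - 3*n^3 - 12*n^2 - 20*n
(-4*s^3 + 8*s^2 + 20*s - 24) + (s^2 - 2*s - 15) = -4*s^3 + 9*s^2 + 18*s - 39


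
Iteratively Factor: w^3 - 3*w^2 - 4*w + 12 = (w - 2)*(w^2 - w - 6) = (w - 2)*(w + 2)*(w - 3)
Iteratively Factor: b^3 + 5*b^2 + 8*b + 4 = (b + 1)*(b^2 + 4*b + 4) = (b + 1)*(b + 2)*(b + 2)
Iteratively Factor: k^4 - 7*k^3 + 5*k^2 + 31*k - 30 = (k - 5)*(k^3 - 2*k^2 - 5*k + 6) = (k - 5)*(k + 2)*(k^2 - 4*k + 3) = (k - 5)*(k - 3)*(k + 2)*(k - 1)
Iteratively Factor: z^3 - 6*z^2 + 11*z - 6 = (z - 1)*(z^2 - 5*z + 6) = (z - 2)*(z - 1)*(z - 3)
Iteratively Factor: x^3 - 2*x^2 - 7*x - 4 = (x + 1)*(x^2 - 3*x - 4) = (x + 1)^2*(x - 4)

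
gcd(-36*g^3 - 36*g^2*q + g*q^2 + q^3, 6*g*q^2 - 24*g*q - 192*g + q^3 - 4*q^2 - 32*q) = 6*g + q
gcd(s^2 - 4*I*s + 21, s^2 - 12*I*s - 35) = s - 7*I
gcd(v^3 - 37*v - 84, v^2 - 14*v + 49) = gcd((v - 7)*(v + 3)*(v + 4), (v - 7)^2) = v - 7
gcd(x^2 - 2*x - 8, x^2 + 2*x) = x + 2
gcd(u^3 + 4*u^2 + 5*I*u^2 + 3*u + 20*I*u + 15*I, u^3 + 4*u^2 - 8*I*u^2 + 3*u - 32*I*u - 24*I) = u^2 + 4*u + 3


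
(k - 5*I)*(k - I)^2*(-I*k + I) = -I*k^4 - 7*k^3 + I*k^3 + 7*k^2 + 11*I*k^2 + 5*k - 11*I*k - 5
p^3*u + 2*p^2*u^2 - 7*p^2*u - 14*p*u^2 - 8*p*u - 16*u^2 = (p - 8)*(p + 2*u)*(p*u + u)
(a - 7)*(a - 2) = a^2 - 9*a + 14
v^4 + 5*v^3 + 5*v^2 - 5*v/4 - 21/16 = (v - 1/2)*(v + 1/2)*(v + 3/2)*(v + 7/2)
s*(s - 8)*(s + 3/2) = s^3 - 13*s^2/2 - 12*s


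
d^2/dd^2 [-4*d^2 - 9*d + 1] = -8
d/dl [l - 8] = 1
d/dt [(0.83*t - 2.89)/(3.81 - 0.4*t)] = (0.80252*t - 7.644003)/(0.4*t - 3.81)^3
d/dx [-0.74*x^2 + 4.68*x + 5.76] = 4.68 - 1.48*x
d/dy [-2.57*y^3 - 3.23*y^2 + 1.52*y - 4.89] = -7.71*y^2 - 6.46*y + 1.52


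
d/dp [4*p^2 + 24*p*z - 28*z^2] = 8*p + 24*z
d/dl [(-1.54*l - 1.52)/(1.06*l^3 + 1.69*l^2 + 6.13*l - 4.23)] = (3.2648*l^3 + 7.4362*l^2 + 5.1376*l + 15.8318)/(1.1236*l^6 + 3.5828*l^5 + 15.8517*l^4 + 11.7518*l^3 + 23.2795*l^2 - 51.8598*l + 17.8929)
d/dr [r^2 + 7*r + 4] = 2*r + 7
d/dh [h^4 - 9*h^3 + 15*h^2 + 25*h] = 4*h^3 - 27*h^2 + 30*h + 25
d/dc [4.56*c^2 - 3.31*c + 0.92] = 9.12*c - 3.31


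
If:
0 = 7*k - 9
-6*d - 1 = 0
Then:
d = -1/6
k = 9/7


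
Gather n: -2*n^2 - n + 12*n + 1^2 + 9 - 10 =-2*n^2 + 11*n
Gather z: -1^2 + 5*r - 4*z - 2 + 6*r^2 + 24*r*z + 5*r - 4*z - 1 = 6*r^2 + 10*r + z*(24*r - 8) - 4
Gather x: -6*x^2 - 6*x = -6*x^2 - 6*x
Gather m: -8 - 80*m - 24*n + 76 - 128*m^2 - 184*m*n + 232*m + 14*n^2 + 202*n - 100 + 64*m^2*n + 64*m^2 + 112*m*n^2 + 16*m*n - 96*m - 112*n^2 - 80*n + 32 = m^2*(64*n - 64) + m*(112*n^2 - 168*n + 56) - 98*n^2 + 98*n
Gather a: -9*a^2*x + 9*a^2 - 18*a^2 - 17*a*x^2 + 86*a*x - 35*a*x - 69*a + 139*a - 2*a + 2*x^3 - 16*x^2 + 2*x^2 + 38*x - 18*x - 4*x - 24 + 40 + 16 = a^2*(-9*x - 9) + a*(-17*x^2 + 51*x + 68) + 2*x^3 - 14*x^2 + 16*x + 32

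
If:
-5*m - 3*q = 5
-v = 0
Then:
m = -3*q/5 - 1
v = 0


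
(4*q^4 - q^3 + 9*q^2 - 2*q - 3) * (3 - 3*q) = -12*q^5 + 15*q^4 - 30*q^3 + 33*q^2 + 3*q - 9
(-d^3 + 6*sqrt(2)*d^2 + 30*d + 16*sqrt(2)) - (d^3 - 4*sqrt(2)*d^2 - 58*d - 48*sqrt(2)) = -2*d^3 + 10*sqrt(2)*d^2 + 88*d + 64*sqrt(2)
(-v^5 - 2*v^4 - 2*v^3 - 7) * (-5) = 5*v^5 + 10*v^4 + 10*v^3 + 35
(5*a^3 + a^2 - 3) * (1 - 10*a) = -50*a^4 - 5*a^3 + a^2 + 30*a - 3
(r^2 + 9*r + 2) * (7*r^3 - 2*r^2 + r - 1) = 7*r^5 + 61*r^4 - 3*r^3 + 4*r^2 - 7*r - 2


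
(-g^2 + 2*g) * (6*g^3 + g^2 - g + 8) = -6*g^5 + 11*g^4 + 3*g^3 - 10*g^2 + 16*g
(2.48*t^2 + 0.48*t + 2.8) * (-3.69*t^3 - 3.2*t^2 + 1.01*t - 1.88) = -9.1512*t^5 - 9.7072*t^4 - 9.3632*t^3 - 13.1376*t^2 + 1.9256*t - 5.264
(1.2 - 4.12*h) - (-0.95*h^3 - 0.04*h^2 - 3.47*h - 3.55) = 0.95*h^3 + 0.04*h^2 - 0.65*h + 4.75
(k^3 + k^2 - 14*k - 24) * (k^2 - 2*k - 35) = k^5 - k^4 - 51*k^3 - 31*k^2 + 538*k + 840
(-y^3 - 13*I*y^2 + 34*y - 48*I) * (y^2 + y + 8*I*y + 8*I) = -y^5 - y^4 - 21*I*y^4 + 138*y^3 - 21*I*y^3 + 138*y^2 + 224*I*y^2 + 384*y + 224*I*y + 384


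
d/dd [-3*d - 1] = -3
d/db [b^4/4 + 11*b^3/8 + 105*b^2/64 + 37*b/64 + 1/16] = b^3 + 33*b^2/8 + 105*b/32 + 37/64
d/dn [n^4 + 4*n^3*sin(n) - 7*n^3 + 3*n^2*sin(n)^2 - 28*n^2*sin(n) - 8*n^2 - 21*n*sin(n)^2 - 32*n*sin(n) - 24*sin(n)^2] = 4*n^3*cos(n) + 4*n^3 + 12*n^2*sin(n) + 3*n^2*sin(2*n) - 28*n^2*cos(n) - 21*n^2 + 6*n*sin(n)^2 - 56*n*sin(n) - 21*n*sin(2*n) - 32*n*cos(n) - 16*n - 21*sin(n)^2 - 32*sin(n) - 24*sin(2*n)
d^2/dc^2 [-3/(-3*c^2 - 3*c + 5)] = 18*(-3*c^2 - 3*c + 3*(2*c + 1)^2 + 5)/(3*c^2 + 3*c - 5)^3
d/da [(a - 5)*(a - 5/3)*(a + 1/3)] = 3*a^2 - 38*a/3 + 55/9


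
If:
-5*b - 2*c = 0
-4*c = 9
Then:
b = 9/10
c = -9/4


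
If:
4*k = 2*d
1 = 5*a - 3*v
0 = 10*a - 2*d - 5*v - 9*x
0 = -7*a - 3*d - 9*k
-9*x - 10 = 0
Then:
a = -175/53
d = 490/159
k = 245/159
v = -928/159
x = -10/9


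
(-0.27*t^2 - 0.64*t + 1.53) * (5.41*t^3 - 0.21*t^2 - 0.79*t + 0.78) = -1.4607*t^5 - 3.4057*t^4 + 8.625*t^3 - 0.0263*t^2 - 1.7079*t + 1.1934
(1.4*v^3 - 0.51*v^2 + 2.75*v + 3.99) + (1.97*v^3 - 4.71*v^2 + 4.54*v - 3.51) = 3.37*v^3 - 5.22*v^2 + 7.29*v + 0.48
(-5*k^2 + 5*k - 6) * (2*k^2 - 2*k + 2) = -10*k^4 + 20*k^3 - 32*k^2 + 22*k - 12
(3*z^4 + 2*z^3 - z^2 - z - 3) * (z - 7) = 3*z^5 - 19*z^4 - 15*z^3 + 6*z^2 + 4*z + 21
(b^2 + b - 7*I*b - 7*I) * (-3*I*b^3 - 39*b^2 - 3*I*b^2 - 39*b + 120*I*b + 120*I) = -3*I*b^5 - 60*b^4 - 6*I*b^4 - 120*b^3 + 390*I*b^3 + 780*b^2 + 786*I*b^2 + 1680*b + 393*I*b + 840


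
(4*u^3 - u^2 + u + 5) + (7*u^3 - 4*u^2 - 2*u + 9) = 11*u^3 - 5*u^2 - u + 14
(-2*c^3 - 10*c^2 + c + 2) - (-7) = -2*c^3 - 10*c^2 + c + 9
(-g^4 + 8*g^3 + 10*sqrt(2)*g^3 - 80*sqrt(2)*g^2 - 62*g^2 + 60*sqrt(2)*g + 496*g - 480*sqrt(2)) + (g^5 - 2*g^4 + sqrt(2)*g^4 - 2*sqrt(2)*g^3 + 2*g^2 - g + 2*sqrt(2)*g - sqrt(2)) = g^5 - 3*g^4 + sqrt(2)*g^4 + 8*g^3 + 8*sqrt(2)*g^3 - 80*sqrt(2)*g^2 - 60*g^2 + 62*sqrt(2)*g + 495*g - 481*sqrt(2)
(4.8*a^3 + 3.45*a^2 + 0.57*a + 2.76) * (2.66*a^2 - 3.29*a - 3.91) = 12.768*a^5 - 6.615*a^4 - 28.6023*a^3 - 8.0232*a^2 - 11.3091*a - 10.7916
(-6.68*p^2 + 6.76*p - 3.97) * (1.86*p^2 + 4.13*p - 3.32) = -12.4248*p^4 - 15.0148*p^3 + 42.7122*p^2 - 38.8393*p + 13.1804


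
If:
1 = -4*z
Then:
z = -1/4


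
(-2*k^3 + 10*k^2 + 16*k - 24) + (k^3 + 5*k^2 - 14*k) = -k^3 + 15*k^2 + 2*k - 24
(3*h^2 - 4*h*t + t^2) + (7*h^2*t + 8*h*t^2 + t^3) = 7*h^2*t + 3*h^2 + 8*h*t^2 - 4*h*t + t^3 + t^2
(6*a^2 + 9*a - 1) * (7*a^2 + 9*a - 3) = 42*a^4 + 117*a^3 + 56*a^2 - 36*a + 3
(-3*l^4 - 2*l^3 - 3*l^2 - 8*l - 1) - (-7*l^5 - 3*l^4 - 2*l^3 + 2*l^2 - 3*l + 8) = 7*l^5 - 5*l^2 - 5*l - 9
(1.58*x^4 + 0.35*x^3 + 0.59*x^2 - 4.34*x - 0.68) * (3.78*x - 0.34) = 5.9724*x^5 + 0.7858*x^4 + 2.1112*x^3 - 16.6058*x^2 - 1.0948*x + 0.2312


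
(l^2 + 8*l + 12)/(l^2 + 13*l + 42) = (l + 2)/(l + 7)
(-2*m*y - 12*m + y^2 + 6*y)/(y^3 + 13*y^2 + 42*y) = (-2*m + y)/(y*(y + 7))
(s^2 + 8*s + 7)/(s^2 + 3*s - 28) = (s + 1)/(s - 4)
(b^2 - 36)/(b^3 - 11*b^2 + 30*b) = (b + 6)/(b*(b - 5))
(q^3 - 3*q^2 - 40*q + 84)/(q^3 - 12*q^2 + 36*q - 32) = (q^2 - q - 42)/(q^2 - 10*q + 16)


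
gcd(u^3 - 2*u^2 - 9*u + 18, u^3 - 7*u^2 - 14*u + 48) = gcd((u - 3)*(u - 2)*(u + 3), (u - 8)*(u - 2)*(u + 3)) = u^2 + u - 6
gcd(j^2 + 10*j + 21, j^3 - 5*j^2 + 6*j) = 1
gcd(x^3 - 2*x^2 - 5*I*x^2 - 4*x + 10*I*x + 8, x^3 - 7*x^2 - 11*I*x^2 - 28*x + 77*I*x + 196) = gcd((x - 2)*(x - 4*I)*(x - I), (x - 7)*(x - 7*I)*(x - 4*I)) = x - 4*I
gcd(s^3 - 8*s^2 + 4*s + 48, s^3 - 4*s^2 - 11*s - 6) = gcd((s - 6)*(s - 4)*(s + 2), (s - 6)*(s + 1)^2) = s - 6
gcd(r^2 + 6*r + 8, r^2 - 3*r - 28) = r + 4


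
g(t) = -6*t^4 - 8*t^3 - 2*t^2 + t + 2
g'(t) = -24*t^3 - 24*t^2 - 4*t + 1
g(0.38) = 1.53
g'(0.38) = -5.30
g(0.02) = 2.02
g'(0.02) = 0.91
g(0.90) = -8.49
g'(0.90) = -39.54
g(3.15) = -855.48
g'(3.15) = -999.88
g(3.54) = -1316.66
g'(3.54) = -1378.60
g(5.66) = -7664.66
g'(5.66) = -5142.21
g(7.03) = -17523.80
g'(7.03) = -9551.52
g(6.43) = -12457.45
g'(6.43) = -7397.34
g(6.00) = -9568.00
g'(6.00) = -6071.00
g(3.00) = -715.00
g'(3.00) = -875.00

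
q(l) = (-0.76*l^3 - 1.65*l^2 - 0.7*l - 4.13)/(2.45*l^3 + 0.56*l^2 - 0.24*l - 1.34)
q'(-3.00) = 0.12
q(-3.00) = -0.06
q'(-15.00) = 0.00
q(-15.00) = -0.27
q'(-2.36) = 0.26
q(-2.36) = 0.06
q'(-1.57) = 0.94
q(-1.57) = 0.46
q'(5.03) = 0.04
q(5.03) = -0.45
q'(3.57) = 0.09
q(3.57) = -0.53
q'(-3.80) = 0.06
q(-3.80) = -0.13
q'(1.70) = 1.15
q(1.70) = -1.16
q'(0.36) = 5.12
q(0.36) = 3.74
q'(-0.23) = -0.22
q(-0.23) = 3.15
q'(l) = (-7.35*l^2 - 1.12*l + 0.24)*(-0.76*l^3 - 1.65*l^2 - 0.7*l - 4.13)/(2.45*l^3 + 0.56*l^2 - 0.24*l - 1.34)^2 + (-2.28*l^2 - 3.3*l - 0.7)/(2.45*l^3 + 0.56*l^2 - 0.24*l - 1.34)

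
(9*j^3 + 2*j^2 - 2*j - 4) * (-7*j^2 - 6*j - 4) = -63*j^5 - 68*j^4 - 34*j^3 + 32*j^2 + 32*j + 16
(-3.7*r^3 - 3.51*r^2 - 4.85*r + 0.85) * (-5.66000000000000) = 20.942*r^3 + 19.8666*r^2 + 27.451*r - 4.811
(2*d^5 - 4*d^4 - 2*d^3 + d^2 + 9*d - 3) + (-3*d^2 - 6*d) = 2*d^5 - 4*d^4 - 2*d^3 - 2*d^2 + 3*d - 3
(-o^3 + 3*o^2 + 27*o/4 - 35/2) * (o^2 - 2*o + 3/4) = -o^5 + 5*o^4 - 115*o^2/4 + 641*o/16 - 105/8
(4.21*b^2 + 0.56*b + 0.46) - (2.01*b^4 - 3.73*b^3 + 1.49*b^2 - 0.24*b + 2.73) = -2.01*b^4 + 3.73*b^3 + 2.72*b^2 + 0.8*b - 2.27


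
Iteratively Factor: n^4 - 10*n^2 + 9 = (n - 1)*(n^3 + n^2 - 9*n - 9) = (n - 3)*(n - 1)*(n^2 + 4*n + 3) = (n - 3)*(n - 1)*(n + 3)*(n + 1)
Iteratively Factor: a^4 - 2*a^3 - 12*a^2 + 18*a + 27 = (a + 1)*(a^3 - 3*a^2 - 9*a + 27) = (a - 3)*(a + 1)*(a^2 - 9) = (a - 3)^2*(a + 1)*(a + 3)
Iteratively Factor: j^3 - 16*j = (j - 4)*(j^2 + 4*j) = (j - 4)*(j + 4)*(j)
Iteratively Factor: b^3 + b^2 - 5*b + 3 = (b - 1)*(b^2 + 2*b - 3) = (b - 1)*(b + 3)*(b - 1)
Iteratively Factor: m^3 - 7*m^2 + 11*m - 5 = (m - 1)*(m^2 - 6*m + 5) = (m - 5)*(m - 1)*(m - 1)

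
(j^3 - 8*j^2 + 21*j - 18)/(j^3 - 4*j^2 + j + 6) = (j - 3)/(j + 1)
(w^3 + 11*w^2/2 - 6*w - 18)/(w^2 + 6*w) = w - 1/2 - 3/w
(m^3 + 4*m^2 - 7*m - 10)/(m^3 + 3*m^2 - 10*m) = (m + 1)/m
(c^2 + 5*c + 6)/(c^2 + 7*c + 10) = (c + 3)/(c + 5)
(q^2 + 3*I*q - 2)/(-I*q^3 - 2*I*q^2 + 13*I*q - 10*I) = (I*q^2 - 3*q - 2*I)/(q^3 + 2*q^2 - 13*q + 10)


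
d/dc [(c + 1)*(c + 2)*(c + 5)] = 3*c^2 + 16*c + 17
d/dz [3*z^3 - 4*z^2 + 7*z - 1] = 9*z^2 - 8*z + 7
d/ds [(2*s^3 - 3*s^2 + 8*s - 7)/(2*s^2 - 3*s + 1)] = (4*s^2 - 4*s - 13)/(4*s^2 - 4*s + 1)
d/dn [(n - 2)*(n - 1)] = 2*n - 3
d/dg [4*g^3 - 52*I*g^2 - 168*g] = 12*g^2 - 104*I*g - 168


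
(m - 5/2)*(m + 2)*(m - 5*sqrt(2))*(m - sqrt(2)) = m^4 - 6*sqrt(2)*m^3 - m^3/2 + 3*sqrt(2)*m^2 + 5*m^2 - 5*m + 30*sqrt(2)*m - 50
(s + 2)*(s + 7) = s^2 + 9*s + 14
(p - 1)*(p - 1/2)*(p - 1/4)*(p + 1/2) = p^4 - 5*p^3/4 + 5*p/16 - 1/16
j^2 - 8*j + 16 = (j - 4)^2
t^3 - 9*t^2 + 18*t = t*(t - 6)*(t - 3)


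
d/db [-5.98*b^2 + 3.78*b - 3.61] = 3.78 - 11.96*b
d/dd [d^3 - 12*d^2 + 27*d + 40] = 3*d^2 - 24*d + 27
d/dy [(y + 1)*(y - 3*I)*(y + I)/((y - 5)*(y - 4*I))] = (y^4 + y^3*(-10 - 8*I) + y^2*(-16 + 68*I) + y*(74 + 40*I) + 55 + 72*I)/(y^4 + y^3*(-10 - 8*I) + y^2*(9 + 80*I) + y*(160 - 200*I) - 400)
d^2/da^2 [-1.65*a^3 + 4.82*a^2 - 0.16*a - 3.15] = 9.64 - 9.9*a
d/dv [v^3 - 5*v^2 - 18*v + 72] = 3*v^2 - 10*v - 18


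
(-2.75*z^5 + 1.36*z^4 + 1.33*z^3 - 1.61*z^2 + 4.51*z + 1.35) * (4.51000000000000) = -12.4025*z^5 + 6.1336*z^4 + 5.9983*z^3 - 7.2611*z^2 + 20.3401*z + 6.0885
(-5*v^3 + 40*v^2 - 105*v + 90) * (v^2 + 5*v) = -5*v^5 + 15*v^4 + 95*v^3 - 435*v^2 + 450*v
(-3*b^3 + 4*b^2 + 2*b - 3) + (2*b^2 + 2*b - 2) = -3*b^3 + 6*b^2 + 4*b - 5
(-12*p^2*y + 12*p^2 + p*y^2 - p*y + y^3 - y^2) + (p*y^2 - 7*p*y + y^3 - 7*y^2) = -12*p^2*y + 12*p^2 + 2*p*y^2 - 8*p*y + 2*y^3 - 8*y^2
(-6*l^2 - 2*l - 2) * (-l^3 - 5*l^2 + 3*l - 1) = 6*l^5 + 32*l^4 - 6*l^3 + 10*l^2 - 4*l + 2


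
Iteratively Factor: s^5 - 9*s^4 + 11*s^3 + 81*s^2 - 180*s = (s - 3)*(s^4 - 6*s^3 - 7*s^2 + 60*s) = (s - 5)*(s - 3)*(s^3 - s^2 - 12*s) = s*(s - 5)*(s - 3)*(s^2 - s - 12) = s*(s - 5)*(s - 3)*(s + 3)*(s - 4)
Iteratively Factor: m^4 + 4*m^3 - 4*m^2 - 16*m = (m - 2)*(m^3 + 6*m^2 + 8*m) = (m - 2)*(m + 2)*(m^2 + 4*m) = m*(m - 2)*(m + 2)*(m + 4)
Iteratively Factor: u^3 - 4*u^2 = (u)*(u^2 - 4*u) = u*(u - 4)*(u)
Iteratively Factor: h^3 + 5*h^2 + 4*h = (h)*(h^2 + 5*h + 4) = h*(h + 1)*(h + 4)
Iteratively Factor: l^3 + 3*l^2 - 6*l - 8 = (l + 1)*(l^2 + 2*l - 8) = (l + 1)*(l + 4)*(l - 2)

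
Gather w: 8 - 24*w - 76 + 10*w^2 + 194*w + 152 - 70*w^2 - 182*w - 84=-60*w^2 - 12*w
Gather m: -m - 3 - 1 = -m - 4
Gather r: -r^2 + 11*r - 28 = -r^2 + 11*r - 28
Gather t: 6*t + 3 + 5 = 6*t + 8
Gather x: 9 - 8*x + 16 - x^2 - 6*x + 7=-x^2 - 14*x + 32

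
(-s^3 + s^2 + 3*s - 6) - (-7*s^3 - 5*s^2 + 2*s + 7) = 6*s^3 + 6*s^2 + s - 13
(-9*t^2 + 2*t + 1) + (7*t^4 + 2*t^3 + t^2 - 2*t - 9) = 7*t^4 + 2*t^3 - 8*t^2 - 8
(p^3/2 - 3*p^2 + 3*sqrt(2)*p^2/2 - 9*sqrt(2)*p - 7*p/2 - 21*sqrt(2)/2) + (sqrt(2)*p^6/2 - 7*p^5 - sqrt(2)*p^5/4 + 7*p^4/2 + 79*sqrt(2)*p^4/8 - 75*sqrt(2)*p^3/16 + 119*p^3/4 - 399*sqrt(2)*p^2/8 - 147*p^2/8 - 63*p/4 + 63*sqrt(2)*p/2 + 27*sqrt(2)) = sqrt(2)*p^6/2 - 7*p^5 - sqrt(2)*p^5/4 + 7*p^4/2 + 79*sqrt(2)*p^4/8 - 75*sqrt(2)*p^3/16 + 121*p^3/4 - 387*sqrt(2)*p^2/8 - 171*p^2/8 - 77*p/4 + 45*sqrt(2)*p/2 + 33*sqrt(2)/2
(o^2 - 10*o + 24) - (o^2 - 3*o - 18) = 42 - 7*o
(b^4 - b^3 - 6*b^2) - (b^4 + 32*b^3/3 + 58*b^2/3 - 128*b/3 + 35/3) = -35*b^3/3 - 76*b^2/3 + 128*b/3 - 35/3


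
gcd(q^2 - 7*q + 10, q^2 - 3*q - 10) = q - 5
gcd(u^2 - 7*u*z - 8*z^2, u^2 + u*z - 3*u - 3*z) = u + z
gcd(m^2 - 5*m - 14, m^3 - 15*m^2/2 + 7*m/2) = m - 7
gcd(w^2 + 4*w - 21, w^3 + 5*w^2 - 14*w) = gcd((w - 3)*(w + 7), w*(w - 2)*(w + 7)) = w + 7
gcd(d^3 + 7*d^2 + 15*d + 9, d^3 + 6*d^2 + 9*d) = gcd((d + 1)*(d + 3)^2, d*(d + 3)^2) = d^2 + 6*d + 9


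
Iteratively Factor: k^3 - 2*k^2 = (k - 2)*(k^2) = k*(k - 2)*(k)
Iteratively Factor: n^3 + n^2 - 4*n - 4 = (n - 2)*(n^2 + 3*n + 2) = (n - 2)*(n + 2)*(n + 1)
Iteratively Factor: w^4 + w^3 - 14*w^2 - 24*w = (w + 3)*(w^3 - 2*w^2 - 8*w) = w*(w + 3)*(w^2 - 2*w - 8) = w*(w + 2)*(w + 3)*(w - 4)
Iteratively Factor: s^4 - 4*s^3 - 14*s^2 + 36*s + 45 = (s + 1)*(s^3 - 5*s^2 - 9*s + 45) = (s + 1)*(s + 3)*(s^2 - 8*s + 15) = (s - 5)*(s + 1)*(s + 3)*(s - 3)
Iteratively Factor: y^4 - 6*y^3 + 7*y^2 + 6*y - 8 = (y - 4)*(y^3 - 2*y^2 - y + 2) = (y - 4)*(y + 1)*(y^2 - 3*y + 2) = (y - 4)*(y - 2)*(y + 1)*(y - 1)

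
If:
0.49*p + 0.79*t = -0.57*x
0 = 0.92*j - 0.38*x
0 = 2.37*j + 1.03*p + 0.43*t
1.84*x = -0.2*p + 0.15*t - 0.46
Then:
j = -0.11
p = 0.24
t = 0.05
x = -0.27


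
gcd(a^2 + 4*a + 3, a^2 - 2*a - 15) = a + 3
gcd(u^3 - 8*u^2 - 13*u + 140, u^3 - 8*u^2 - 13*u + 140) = u^3 - 8*u^2 - 13*u + 140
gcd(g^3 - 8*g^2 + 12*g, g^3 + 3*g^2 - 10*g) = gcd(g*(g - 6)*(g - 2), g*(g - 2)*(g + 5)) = g^2 - 2*g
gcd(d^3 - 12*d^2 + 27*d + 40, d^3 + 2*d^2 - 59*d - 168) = d - 8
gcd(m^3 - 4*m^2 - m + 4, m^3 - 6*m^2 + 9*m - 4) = m^2 - 5*m + 4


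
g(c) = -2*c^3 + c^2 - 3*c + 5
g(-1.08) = 11.93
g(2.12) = -15.92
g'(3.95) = -88.72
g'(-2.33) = -40.23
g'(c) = -6*c^2 + 2*c - 3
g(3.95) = -114.51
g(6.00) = -409.00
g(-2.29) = 41.13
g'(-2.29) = -39.04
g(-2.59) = 54.23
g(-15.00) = 7025.00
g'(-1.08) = -12.16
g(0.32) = 4.08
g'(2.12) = -25.73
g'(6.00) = -207.00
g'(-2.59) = -48.43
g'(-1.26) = -15.05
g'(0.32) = -2.97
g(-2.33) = 42.72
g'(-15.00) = -1383.00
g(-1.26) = 14.37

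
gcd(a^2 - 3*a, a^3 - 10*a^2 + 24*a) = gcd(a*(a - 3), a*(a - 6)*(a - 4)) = a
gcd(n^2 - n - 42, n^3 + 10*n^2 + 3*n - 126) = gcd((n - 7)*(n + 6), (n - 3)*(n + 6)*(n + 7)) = n + 6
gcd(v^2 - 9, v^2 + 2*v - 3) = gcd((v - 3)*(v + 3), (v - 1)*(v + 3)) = v + 3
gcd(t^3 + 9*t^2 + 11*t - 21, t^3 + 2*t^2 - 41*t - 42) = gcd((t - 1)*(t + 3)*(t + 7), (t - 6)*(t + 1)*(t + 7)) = t + 7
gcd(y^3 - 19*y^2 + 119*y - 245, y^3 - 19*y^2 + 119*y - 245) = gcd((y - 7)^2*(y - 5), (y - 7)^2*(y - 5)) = y^3 - 19*y^2 + 119*y - 245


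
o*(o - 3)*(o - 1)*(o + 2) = o^4 - 2*o^3 - 5*o^2 + 6*o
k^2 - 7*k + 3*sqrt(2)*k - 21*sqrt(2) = (k - 7)*(k + 3*sqrt(2))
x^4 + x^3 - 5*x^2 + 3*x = x*(x - 1)^2*(x + 3)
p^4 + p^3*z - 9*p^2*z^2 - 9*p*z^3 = p*(p - 3*z)*(p + z)*(p + 3*z)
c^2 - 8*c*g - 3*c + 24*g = (c - 3)*(c - 8*g)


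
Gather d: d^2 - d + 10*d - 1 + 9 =d^2 + 9*d + 8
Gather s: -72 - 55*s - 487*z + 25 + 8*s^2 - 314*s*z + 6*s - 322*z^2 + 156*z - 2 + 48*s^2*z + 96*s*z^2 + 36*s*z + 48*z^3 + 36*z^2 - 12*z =s^2*(48*z + 8) + s*(96*z^2 - 278*z - 49) + 48*z^3 - 286*z^2 - 343*z - 49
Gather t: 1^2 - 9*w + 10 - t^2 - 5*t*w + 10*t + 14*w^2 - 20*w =-t^2 + t*(10 - 5*w) + 14*w^2 - 29*w + 11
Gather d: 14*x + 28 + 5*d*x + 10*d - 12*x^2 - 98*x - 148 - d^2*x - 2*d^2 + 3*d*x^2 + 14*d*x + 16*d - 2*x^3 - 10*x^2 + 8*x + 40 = d^2*(-x - 2) + d*(3*x^2 + 19*x + 26) - 2*x^3 - 22*x^2 - 76*x - 80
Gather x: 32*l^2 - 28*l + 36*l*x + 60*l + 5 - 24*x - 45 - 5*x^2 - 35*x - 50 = 32*l^2 + 32*l - 5*x^2 + x*(36*l - 59) - 90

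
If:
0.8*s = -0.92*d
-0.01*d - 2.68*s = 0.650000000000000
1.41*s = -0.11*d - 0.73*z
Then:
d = 0.21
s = -0.24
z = 0.44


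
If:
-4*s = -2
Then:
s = 1/2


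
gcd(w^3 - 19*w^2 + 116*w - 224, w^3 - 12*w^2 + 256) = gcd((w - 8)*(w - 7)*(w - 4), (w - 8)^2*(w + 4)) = w - 8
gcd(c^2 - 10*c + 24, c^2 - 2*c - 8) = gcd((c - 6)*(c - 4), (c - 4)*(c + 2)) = c - 4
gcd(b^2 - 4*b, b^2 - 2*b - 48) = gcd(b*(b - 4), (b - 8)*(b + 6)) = 1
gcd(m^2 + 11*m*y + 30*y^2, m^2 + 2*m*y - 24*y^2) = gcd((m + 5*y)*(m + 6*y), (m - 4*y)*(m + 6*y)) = m + 6*y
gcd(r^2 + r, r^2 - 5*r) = r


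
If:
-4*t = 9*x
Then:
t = -9*x/4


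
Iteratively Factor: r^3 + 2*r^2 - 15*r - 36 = (r + 3)*(r^2 - r - 12) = (r + 3)^2*(r - 4)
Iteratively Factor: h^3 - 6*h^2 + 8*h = (h)*(h^2 - 6*h + 8) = h*(h - 2)*(h - 4)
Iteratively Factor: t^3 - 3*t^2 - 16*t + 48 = (t + 4)*(t^2 - 7*t + 12) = (t - 3)*(t + 4)*(t - 4)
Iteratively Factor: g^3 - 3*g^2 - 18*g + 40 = (g - 5)*(g^2 + 2*g - 8) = (g - 5)*(g - 2)*(g + 4)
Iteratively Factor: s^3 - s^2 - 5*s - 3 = (s + 1)*(s^2 - 2*s - 3) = (s - 3)*(s + 1)*(s + 1)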